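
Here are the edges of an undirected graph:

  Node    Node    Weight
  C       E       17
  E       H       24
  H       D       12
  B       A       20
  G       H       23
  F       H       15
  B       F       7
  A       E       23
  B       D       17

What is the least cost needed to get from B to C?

60

Shortest distances from B:
B: 0
F: 7  (via B)
D: 17  (via B)
A: 20  (via B)
H: 22  (via F)
E: 43  (via A)
G: 45  (via H)
C: 60  (via E)
Shortest route: B–A–E–C = 60.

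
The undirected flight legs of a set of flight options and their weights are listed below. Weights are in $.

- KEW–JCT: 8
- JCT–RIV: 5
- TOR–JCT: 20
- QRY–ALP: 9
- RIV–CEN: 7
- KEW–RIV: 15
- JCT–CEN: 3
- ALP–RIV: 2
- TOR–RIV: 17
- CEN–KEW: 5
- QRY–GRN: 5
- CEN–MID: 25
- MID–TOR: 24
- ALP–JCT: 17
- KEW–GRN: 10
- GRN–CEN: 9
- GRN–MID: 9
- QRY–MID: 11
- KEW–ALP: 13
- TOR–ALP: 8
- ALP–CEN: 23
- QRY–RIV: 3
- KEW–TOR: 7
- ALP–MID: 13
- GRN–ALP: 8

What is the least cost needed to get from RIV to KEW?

Running Dijkstra from RIV:
RIV: 0
ALP: 2  (via RIV)
QRY: 3  (via RIV)
JCT: 5  (via RIV)
CEN: 7  (via RIV)
GRN: 8  (via QRY)
TOR: 10  (via ALP)
KEW: 12  (via CEN)
Shortest route: RIV → CEN → KEW = $12.

$12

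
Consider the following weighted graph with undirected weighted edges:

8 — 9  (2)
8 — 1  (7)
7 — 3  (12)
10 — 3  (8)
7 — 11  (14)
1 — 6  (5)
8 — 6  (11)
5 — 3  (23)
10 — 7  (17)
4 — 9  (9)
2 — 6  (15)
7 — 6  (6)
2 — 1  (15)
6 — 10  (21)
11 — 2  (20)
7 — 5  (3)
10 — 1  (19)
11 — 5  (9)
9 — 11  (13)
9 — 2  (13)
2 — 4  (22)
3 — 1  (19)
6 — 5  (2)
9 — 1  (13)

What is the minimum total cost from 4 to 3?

37

Candidate routes:
4–9–8–6–5–7–3: 9+2+11+2+3+12 = 39
4–9–8–1–3: 9+2+7+19 = 37
Cheapest is 4–9–8–1–3 at 37.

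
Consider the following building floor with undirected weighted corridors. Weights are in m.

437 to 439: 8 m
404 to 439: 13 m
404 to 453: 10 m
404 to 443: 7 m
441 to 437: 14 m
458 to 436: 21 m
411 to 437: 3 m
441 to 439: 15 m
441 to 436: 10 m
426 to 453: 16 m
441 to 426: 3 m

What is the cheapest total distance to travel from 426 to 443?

Enumerating some paths:
426 - 441 - 437 - 439 - 404 - 443: 3+14+8+13+7 = 45
426 - 441 - 439 - 404 - 443: 3+15+13+7 = 38
426 - 453 - 404 - 443: 16+10+7 = 33
Cheapest is 426 - 453 - 404 - 443 at 33 m.

33 m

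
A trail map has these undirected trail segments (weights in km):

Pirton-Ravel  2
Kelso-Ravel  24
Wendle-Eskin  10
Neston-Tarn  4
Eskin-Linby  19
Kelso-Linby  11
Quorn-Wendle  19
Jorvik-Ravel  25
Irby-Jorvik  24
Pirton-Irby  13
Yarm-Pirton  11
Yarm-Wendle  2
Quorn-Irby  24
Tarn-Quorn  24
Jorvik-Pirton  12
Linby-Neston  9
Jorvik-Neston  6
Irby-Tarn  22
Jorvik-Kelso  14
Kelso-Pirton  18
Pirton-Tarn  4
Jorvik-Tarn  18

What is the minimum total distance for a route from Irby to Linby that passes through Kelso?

42 km

Shortest Irby→Kelso: Irby → Pirton → Kelso = 31
Best Kelso to Linby: Kelso → Linby costing 11
Total via Kelso: 31 + 11 = 42 km.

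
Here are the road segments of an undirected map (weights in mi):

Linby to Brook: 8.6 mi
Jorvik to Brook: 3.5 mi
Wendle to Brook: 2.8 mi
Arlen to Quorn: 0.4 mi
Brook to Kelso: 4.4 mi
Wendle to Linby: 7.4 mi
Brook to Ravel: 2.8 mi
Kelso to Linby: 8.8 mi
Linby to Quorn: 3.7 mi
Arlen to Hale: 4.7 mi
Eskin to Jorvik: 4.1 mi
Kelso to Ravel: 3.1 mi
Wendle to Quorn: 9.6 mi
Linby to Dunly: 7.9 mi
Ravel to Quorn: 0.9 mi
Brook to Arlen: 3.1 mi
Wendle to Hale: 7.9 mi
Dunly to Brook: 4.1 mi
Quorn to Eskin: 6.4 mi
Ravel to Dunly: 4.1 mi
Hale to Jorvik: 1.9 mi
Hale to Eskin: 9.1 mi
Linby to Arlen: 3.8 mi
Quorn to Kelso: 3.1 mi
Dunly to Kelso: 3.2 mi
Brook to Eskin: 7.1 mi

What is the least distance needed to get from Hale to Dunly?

Shortest distances from Hale:
Hale: 0
Jorvik: 1.9  (via Hale)
Arlen: 4.7  (via Hale)
Quorn: 5.1  (via Arlen)
Brook: 5.4  (via Jorvik)
Eskin: 6  (via Jorvik)
Ravel: 6  (via Quorn)
Wendle: 7.9  (via Hale)
Kelso: 8.2  (via Quorn)
Linby: 8.5  (via Arlen)
Dunly: 9.5  (via Brook)
Shortest route: Hale → Jorvik → Brook → Dunly = 9.5 mi.

9.5 mi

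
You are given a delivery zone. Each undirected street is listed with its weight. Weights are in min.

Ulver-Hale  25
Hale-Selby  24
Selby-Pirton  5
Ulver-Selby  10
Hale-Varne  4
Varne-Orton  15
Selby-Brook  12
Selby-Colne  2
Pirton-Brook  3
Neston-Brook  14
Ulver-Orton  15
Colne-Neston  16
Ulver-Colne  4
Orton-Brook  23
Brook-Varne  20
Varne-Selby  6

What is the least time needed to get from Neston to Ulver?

Candidate routes:
Neston - Colne - Selby - Ulver: 16+2+10 = 28
Neston - Colne - Ulver: 16+4 = 20
Neston - Brook - Pirton - Selby - Colne - Ulver: 14+3+5+2+4 = 28
The minimum is 20 min via Neston - Colne - Ulver.

20 min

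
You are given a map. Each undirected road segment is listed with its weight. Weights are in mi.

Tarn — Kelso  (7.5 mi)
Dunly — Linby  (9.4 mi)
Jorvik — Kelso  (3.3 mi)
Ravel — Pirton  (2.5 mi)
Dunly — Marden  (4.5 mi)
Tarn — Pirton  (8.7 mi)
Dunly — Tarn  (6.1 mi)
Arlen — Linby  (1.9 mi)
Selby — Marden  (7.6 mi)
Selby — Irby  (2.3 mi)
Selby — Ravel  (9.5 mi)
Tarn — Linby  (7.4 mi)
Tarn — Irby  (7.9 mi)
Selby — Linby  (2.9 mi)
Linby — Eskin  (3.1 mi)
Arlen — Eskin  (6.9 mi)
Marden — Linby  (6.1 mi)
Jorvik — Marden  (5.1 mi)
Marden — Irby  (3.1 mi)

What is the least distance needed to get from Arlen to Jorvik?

13.1 mi

Enumerating some paths:
Arlen → Linby → Marden → Jorvik: 1.9+6.1+5.1 = 13.1
Arlen → Linby → Selby → Marden → Jorvik: 1.9+2.9+7.6+5.1 = 17.5
Arlen → Linby → Selby → Irby → Marden → Jorvik: 1.9+2.9+2.3+3.1+5.1 = 15.3
The minimum is 13.1 mi via Arlen → Linby → Marden → Jorvik.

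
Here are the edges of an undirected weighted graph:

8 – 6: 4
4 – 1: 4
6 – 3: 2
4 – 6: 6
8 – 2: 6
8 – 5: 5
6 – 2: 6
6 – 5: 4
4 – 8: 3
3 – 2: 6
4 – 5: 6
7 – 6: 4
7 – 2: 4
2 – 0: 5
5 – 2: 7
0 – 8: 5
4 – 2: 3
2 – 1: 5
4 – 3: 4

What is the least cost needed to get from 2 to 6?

6

Candidate routes:
2 → 3 → 6: 6+2 = 8
2 → 7 → 6: 4+4 = 8
2 → 6: 6 = 6
2 → 4 → 3 → 6: 3+4+2 = 9
Cheapest is 2 → 6 at 6.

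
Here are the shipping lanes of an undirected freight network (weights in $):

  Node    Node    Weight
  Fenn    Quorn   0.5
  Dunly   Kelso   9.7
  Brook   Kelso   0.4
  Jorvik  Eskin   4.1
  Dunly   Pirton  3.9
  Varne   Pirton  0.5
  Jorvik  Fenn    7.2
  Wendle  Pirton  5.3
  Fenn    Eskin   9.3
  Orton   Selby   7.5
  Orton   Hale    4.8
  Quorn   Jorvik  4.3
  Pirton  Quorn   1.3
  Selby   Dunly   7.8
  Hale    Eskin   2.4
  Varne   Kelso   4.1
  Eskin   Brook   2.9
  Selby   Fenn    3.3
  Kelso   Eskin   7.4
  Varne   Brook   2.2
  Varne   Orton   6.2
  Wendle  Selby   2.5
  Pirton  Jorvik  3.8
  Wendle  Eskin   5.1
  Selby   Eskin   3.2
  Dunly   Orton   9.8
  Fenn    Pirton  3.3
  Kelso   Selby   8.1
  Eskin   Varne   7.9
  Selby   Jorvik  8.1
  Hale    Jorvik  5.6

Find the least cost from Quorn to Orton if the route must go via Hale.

$14.1

Shortest Quorn→Hale: Quorn → Pirton → Varne → Brook → Eskin → Hale = 9.3
Shortest Hale→Orton: Hale → Orton = 4.8
Total via Hale: 9.3 + 4.8 = $14.1.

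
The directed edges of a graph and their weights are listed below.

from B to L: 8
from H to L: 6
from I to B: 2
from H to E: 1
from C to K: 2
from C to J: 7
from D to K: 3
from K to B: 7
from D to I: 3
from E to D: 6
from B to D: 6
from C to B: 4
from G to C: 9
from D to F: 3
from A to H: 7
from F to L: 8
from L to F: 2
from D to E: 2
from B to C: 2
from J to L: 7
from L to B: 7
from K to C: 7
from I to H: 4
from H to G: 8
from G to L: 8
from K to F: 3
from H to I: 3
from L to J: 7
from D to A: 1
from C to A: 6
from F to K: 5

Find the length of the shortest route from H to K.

Running Dijkstra from H:
H: 0
E: 1  (via H)
I: 3  (via H)
B: 5  (via I)
L: 6  (via H)
C: 7  (via B)
D: 7  (via E)
A: 8  (via D)
F: 8  (via L)
G: 8  (via H)
K: 9  (via C)
Shortest route: H → I → B → C → K = 9.

9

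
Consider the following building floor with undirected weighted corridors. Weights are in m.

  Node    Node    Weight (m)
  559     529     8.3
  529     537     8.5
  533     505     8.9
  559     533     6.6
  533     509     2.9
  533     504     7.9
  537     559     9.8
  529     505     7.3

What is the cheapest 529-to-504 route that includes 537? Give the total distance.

32.8 m

Best 529 to 537: 529–537 costing 8.5
Best 537 to 504: 537–559–533–504 costing 24.3
Total via 537: 8.5 + 24.3 = 32.8 m.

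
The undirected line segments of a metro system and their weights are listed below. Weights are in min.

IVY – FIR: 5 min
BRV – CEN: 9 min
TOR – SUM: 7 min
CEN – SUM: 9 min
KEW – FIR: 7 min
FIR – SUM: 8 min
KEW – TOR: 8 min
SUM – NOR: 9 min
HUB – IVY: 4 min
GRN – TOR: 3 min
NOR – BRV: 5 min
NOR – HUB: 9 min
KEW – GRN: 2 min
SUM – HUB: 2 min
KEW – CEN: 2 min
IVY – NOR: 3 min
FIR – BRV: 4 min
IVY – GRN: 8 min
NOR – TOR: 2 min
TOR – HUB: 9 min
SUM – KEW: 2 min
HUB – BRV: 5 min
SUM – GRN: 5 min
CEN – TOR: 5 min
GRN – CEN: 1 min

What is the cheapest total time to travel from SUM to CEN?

4 min

Compare a few routes:
SUM → KEW → CEN: 2+2 = 4
SUM → KEW → GRN → CEN: 2+2+1 = 5
The minimum is 4 min via SUM → KEW → CEN.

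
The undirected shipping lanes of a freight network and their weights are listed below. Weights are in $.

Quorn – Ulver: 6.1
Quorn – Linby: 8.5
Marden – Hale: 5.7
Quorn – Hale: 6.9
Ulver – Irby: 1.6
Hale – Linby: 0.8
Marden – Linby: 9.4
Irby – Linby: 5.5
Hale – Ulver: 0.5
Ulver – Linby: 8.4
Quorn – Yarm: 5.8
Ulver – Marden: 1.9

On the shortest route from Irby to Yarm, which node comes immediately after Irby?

Candidate routes:
Irby → Ulver → Hale → Quorn → Yarm: 1.6+0.5+6.9+5.8 = 14.8
Irby → Ulver → Quorn → Yarm: 1.6+6.1+5.8 = 13.5
Cheapest is Irby → Ulver → Quorn → Yarm at $13.5.
So from Irby the first move is to Ulver.

Ulver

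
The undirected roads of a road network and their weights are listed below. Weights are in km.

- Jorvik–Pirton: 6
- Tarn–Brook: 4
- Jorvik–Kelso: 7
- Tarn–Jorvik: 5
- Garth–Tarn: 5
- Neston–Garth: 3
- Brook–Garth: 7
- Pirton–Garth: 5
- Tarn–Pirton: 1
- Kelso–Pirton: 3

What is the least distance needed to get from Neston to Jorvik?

Running Dijkstra from Neston:
Neston: 0
Garth: 3  (via Neston)
Tarn: 8  (via Garth)
Pirton: 8  (via Garth)
Brook: 10  (via Garth)
Kelso: 11  (via Pirton)
Jorvik: 13  (via Tarn)
Shortest route: Neston–Garth–Tarn–Jorvik = 13 km.

13 km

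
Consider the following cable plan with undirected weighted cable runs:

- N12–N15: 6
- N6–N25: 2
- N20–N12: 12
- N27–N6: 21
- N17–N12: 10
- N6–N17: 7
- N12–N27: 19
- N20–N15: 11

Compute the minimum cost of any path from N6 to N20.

Running Dijkstra from N6:
N6: 0
N25: 2  (via N6)
N17: 7  (via N6)
N12: 17  (via N17)
N27: 21  (via N6)
N15: 23  (via N12)
N20: 29  (via N12)
Shortest route: N6–N17–N12–N20 = 29.

29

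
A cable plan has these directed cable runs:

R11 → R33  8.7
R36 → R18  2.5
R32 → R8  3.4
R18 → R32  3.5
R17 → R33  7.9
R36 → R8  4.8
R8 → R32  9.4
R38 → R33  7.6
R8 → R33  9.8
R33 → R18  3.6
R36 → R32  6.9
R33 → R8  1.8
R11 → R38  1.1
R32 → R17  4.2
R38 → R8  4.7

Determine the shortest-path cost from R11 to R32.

15.2

Settle nodes by increasing distance from R11:
R11: 0
R38: 1.1  (via R11)
R8: 5.8  (via R38)
R33: 8.7  (via R11)
R18: 12.3  (via R33)
R32: 15.2  (via R8)
Shortest route: R11–R38–R8–R32 = 15.2.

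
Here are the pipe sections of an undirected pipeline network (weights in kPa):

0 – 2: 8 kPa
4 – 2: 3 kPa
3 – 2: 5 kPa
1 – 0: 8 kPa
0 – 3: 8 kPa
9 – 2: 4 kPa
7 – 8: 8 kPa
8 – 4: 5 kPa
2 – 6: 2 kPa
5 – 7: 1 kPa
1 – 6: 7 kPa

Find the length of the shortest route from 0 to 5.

Shortest distances from 0:
0: 0
1: 8  (via 0)
2: 8  (via 0)
3: 8  (via 0)
6: 10  (via 2)
4: 11  (via 2)
9: 12  (via 2)
8: 16  (via 4)
7: 24  (via 8)
5: 25  (via 7)
Shortest route: 0 → 2 → 4 → 8 → 7 → 5 = 25 kPa.

25 kPa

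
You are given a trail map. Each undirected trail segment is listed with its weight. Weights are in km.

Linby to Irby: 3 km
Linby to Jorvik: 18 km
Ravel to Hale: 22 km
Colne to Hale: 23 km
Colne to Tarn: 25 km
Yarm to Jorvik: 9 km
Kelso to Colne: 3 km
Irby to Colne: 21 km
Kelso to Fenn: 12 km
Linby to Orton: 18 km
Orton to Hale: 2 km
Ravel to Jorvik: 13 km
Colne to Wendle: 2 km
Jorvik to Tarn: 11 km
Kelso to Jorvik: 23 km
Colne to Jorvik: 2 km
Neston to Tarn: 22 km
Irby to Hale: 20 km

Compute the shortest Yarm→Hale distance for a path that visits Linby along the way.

47 km

Shortest Yarm→Linby: Yarm–Jorvik–Linby = 27
Shortest Linby→Hale: Linby–Orton–Hale = 20
Total via Linby: 27 + 20 = 47 km.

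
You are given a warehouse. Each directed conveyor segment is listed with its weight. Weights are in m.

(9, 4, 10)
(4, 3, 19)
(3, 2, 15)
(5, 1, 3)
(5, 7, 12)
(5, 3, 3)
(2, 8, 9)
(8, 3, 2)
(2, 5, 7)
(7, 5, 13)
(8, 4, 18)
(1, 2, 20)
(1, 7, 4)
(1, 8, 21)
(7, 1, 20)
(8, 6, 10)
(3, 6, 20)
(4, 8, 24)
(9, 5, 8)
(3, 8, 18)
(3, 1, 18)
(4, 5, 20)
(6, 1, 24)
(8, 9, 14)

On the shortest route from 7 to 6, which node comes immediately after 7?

Compare a few routes:
7–5–3–6: 13+3+20 = 36
7–5–3–2–8–6: 13+3+15+9+10 = 50
7–5–3–8–6: 13+3+18+10 = 44
7–5–1–8–6: 13+3+21+10 = 47
The minimum is 36 m via 7–5–3–6.
So from 7 the first move is to 5.

5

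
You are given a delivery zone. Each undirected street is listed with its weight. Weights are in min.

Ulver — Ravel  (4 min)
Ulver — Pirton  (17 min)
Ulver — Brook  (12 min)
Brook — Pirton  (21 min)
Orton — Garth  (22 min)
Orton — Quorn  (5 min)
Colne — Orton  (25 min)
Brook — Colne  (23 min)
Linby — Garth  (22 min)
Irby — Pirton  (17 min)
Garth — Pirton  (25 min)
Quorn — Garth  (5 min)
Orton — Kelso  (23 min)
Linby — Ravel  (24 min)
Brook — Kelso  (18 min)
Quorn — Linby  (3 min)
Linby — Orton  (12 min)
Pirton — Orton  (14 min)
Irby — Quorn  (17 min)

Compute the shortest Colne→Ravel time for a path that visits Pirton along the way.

60 min

Best Colne to Pirton: Colne → Orton → Pirton costing 39
Shortest Pirton→Ravel: Pirton → Ulver → Ravel = 21
Total via Pirton: 39 + 21 = 60 min.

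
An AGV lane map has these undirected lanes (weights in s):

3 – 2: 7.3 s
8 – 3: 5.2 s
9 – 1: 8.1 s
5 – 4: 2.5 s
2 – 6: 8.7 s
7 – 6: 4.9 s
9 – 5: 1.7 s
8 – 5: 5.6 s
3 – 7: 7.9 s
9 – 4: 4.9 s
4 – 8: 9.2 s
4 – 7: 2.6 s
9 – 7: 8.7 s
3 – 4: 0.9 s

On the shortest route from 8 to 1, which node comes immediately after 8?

5

Candidate routes:
8 → 5 → 9 → 1: 5.6+1.7+8.1 = 15.4
8 → 3 → 4 → 5 → 9 → 1: 5.2+0.9+2.5+1.7+8.1 = 18.4
8 → 3 → 4 → 9 → 1: 5.2+0.9+4.9+8.1 = 19.1
The minimum is 15.4 s via 8 → 5 → 9 → 1.
So from 8 the first move is to 5.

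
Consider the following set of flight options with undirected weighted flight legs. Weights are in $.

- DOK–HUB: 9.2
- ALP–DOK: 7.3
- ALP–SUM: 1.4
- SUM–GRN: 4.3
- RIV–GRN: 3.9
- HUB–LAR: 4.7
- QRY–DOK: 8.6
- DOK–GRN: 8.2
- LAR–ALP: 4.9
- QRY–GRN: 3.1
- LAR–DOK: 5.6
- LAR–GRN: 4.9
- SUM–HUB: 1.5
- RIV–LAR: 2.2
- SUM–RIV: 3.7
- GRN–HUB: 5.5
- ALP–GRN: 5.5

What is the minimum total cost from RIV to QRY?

$7

Running Dijkstra from RIV:
RIV: 0
LAR: 2.2  (via RIV)
SUM: 3.7  (via RIV)
GRN: 3.9  (via RIV)
ALP: 5.1  (via SUM)
HUB: 5.2  (via SUM)
QRY: 7  (via GRN)
Shortest route: RIV → GRN → QRY = $7.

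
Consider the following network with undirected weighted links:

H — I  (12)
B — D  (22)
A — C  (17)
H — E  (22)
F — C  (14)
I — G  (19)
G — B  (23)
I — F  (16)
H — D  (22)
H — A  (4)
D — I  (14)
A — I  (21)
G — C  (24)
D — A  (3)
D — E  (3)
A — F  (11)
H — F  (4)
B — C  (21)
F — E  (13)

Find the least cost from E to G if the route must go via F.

Best E to F: E–F costing 13
Shortest F→G: F–I–G = 35
Total via F: 13 + 35 = 48.

48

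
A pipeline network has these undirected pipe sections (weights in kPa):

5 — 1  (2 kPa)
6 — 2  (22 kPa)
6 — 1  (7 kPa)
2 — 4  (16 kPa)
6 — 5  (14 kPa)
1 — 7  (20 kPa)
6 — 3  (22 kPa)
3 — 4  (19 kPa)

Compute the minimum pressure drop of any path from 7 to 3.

49 kPa

Running Dijkstra from 7:
7: 0
1: 20  (via 7)
5: 22  (via 1)
6: 27  (via 1)
2: 49  (via 6)
3: 49  (via 6)
Shortest route: 7 → 1 → 6 → 3 = 49 kPa.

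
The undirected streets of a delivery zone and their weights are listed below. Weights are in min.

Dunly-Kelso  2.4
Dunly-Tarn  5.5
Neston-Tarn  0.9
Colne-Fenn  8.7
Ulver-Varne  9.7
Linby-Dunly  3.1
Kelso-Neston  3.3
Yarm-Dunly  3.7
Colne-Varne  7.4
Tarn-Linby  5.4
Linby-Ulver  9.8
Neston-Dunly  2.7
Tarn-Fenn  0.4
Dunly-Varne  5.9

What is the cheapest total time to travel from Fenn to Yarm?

7.7 min

Settle nodes by increasing distance from Fenn:
Fenn: 0
Tarn: 0.4  (via Fenn)
Neston: 1.3  (via Tarn)
Dunly: 4  (via Neston)
Kelso: 4.6  (via Neston)
Linby: 5.8  (via Tarn)
Yarm: 7.7  (via Dunly)
Shortest route: Fenn → Tarn → Neston → Dunly → Yarm = 7.7 min.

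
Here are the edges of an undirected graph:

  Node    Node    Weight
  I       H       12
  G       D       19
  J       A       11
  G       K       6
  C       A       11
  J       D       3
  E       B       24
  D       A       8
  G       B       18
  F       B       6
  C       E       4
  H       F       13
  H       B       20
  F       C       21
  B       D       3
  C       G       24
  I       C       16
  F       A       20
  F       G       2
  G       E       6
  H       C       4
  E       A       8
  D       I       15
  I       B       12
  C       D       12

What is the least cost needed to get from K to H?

Running Dijkstra from K:
K: 0
G: 6  (via K)
F: 8  (via G)
E: 12  (via G)
B: 14  (via F)
C: 16  (via E)
D: 17  (via B)
A: 20  (via E)
H: 20  (via C)
Shortest route: K → G → E → C → H = 20.

20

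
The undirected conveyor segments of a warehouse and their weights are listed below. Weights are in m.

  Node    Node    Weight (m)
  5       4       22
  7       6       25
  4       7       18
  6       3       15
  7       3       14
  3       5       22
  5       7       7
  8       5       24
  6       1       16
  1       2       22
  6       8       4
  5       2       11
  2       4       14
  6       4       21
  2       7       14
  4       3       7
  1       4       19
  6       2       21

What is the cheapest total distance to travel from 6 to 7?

Shortest distances from 6:
6: 0
8: 4  (via 6)
3: 15  (via 6)
1: 16  (via 6)
2: 21  (via 6)
4: 21  (via 6)
7: 25  (via 6)
Shortest route: 6 → 7 = 25 m.

25 m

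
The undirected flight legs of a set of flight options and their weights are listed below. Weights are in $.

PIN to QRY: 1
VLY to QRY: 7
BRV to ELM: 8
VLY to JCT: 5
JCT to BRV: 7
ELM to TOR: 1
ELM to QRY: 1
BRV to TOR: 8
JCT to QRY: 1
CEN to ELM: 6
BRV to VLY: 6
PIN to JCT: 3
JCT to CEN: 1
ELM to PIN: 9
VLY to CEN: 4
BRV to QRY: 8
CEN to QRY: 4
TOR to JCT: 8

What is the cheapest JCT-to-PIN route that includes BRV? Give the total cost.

$16

Best JCT to BRV: JCT → BRV costing 7
Shortest BRV→PIN: BRV → QRY → PIN = 9
Total via BRV: 7 + 9 = $16.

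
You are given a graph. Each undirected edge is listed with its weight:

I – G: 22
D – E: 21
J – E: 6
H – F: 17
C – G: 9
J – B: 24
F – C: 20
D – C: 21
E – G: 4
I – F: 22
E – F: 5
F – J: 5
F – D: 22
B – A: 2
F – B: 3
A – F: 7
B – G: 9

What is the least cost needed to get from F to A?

Running Dijkstra from F:
F: 0
B: 3  (via F)
A: 5  (via B)
Shortest route: F → B → A = 5.

5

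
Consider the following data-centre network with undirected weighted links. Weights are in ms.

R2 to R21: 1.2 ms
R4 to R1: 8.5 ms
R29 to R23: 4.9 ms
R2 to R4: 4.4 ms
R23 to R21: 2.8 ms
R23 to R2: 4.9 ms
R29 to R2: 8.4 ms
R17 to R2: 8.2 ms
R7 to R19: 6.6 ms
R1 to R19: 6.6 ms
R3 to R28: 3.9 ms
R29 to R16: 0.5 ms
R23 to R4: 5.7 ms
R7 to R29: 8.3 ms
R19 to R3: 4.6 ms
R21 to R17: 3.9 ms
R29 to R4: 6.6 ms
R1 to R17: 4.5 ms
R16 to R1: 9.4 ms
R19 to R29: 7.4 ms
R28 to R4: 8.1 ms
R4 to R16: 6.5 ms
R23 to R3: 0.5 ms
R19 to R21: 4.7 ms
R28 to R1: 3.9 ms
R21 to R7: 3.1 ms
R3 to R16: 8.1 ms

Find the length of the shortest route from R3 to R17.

7.2 ms

Shortest distances from R3:
R3: 0
R23: 0.5  (via R3)
R21: 3.3  (via R23)
R28: 3.9  (via R3)
R2: 4.5  (via R21)
R19: 4.6  (via R3)
R29: 5.4  (via R23)
R16: 5.9  (via R29)
R4: 6.2  (via R23)
R7: 6.4  (via R21)
R17: 7.2  (via R21)
Shortest route: R3 → R23 → R21 → R17 = 7.2 ms.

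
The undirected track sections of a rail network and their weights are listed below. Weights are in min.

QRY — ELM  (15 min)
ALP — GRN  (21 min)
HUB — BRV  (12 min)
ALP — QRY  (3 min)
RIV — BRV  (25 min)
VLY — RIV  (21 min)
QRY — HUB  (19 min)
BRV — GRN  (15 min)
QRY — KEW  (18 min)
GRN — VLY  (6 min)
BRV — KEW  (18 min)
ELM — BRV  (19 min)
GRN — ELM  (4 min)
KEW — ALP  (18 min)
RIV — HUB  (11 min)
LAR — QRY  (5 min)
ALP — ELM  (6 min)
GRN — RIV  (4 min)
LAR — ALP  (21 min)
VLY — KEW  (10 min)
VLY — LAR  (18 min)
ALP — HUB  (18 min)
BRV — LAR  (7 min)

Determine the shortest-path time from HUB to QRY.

Shortest distances from HUB:
HUB: 0
RIV: 11  (via HUB)
BRV: 12  (via HUB)
GRN: 15  (via RIV)
ALP: 18  (via HUB)
QRY: 19  (via HUB)
Shortest route: HUB → QRY = 19 min.

19 min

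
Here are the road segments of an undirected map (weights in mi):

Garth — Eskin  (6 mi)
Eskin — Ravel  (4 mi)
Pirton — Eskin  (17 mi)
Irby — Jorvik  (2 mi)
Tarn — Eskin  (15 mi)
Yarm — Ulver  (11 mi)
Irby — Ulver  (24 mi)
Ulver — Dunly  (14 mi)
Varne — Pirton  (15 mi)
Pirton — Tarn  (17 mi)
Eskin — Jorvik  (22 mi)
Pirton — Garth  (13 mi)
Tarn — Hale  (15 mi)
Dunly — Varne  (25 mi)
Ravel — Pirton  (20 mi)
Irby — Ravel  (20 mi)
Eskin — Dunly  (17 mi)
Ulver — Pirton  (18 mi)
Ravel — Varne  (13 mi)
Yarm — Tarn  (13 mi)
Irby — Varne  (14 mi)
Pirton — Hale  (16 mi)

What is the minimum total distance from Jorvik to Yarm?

37 mi

Candidate routes:
Jorvik - Irby - Ulver - Yarm: 2+24+11 = 37
Jorvik - Eskin - Tarn - Yarm: 22+15+13 = 50
The minimum is 37 mi via Jorvik - Irby - Ulver - Yarm.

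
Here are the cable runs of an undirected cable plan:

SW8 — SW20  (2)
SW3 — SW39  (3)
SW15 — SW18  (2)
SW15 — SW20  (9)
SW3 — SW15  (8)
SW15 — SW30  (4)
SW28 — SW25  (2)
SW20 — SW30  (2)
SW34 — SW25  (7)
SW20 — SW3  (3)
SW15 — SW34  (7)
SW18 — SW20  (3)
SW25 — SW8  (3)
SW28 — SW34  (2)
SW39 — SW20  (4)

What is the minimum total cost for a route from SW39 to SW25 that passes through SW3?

11

Shortest SW39→SW3: SW39–SW3 = 3
Shortest SW3→SW25: SW3–SW20–SW8–SW25 = 8
Total via SW3: 3 + 8 = 11.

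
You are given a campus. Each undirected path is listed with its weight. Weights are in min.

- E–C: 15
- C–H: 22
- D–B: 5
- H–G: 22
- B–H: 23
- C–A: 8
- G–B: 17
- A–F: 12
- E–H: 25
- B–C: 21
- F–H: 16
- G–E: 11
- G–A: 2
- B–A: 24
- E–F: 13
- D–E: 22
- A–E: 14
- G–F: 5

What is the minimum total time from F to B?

Enumerating some paths:
F - G - B: 5+17 = 22
F - A - G - B: 12+2+17 = 31
F - A - B: 12+24 = 36
F - G - A - B: 5+2+24 = 31
Cheapest is F - G - B at 22 min.

22 min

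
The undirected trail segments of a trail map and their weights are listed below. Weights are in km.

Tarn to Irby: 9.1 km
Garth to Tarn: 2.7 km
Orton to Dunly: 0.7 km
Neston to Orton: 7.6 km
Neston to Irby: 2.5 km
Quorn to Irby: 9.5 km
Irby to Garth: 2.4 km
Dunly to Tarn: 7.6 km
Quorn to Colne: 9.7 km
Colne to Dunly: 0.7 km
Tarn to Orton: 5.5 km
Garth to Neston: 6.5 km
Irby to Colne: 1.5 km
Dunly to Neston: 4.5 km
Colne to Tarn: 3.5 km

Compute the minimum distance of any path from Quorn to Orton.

Compare a few routes:
Quorn → Irby → Colne → Dunly → Orton: 9.5+1.5+0.7+0.7 = 12.4
Quorn → Colne → Dunly → Orton: 9.7+0.7+0.7 = 11.1
Cheapest is Quorn → Colne → Dunly → Orton at 11.1 km.

11.1 km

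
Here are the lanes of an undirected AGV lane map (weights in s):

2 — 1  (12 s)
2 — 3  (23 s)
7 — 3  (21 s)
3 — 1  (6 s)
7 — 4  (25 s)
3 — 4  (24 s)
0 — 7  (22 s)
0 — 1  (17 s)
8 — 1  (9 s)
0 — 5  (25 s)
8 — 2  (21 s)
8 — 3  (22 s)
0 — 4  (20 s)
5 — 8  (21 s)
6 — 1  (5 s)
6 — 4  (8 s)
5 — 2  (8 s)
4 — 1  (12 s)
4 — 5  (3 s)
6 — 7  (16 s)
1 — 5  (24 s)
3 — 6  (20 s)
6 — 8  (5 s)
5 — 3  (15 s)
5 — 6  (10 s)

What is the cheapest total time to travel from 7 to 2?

Candidate routes:
7 - 6 - 5 - 2: 16+10+8 = 34
7 - 6 - 1 - 2: 16+5+12 = 33
7 - 6 - 4 - 5 - 2: 16+8+3+8 = 35
The minimum is 33 s via 7 - 6 - 1 - 2.

33 s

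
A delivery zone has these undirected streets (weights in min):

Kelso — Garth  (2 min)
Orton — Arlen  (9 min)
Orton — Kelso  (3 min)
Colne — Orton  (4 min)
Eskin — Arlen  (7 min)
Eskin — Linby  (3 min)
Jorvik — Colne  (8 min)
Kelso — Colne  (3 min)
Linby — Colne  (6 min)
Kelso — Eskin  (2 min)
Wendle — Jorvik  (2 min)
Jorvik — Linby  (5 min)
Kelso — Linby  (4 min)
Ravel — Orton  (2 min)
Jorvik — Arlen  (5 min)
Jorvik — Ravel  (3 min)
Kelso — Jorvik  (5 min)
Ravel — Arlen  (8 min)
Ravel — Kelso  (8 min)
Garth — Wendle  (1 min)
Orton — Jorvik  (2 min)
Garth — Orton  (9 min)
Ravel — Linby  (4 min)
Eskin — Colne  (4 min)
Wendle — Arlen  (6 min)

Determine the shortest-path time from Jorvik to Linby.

Running Dijkstra from Jorvik:
Jorvik: 0
Wendle: 2  (via Jorvik)
Orton: 2  (via Jorvik)
Garth: 3  (via Wendle)
Ravel: 3  (via Jorvik)
Arlen: 5  (via Jorvik)
Linby: 5  (via Jorvik)
Shortest route: Jorvik → Linby = 5 min.

5 min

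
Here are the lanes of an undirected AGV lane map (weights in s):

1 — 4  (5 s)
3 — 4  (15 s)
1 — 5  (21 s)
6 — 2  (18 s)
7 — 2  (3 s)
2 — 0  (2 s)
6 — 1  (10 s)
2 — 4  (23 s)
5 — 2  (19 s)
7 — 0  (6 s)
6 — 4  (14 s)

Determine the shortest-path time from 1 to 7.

31 s

Running Dijkstra from 1:
1: 0
4: 5  (via 1)
6: 10  (via 1)
3: 20  (via 4)
5: 21  (via 1)
2: 28  (via 4)
0: 30  (via 2)
7: 31  (via 2)
Shortest route: 1 → 4 → 2 → 7 = 31 s.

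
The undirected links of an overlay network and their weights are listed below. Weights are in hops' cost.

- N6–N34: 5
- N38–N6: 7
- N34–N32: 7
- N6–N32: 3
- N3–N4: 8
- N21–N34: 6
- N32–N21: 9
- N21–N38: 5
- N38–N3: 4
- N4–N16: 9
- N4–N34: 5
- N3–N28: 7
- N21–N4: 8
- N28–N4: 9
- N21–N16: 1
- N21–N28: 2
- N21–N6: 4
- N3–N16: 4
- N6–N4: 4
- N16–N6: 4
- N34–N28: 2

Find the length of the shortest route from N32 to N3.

11 hops' cost

Enumerating some paths:
N32 → N6 → N21 → N16 → N3: 3+4+1+4 = 12
N32 → N6 → N38 → N3: 3+7+4 = 14
N32 → N6 → N16 → N3: 3+4+4 = 11
N32 → N21 → N16 → N3: 9+1+4 = 14
Cheapest is N32 → N6 → N16 → N3 at 11 hops' cost.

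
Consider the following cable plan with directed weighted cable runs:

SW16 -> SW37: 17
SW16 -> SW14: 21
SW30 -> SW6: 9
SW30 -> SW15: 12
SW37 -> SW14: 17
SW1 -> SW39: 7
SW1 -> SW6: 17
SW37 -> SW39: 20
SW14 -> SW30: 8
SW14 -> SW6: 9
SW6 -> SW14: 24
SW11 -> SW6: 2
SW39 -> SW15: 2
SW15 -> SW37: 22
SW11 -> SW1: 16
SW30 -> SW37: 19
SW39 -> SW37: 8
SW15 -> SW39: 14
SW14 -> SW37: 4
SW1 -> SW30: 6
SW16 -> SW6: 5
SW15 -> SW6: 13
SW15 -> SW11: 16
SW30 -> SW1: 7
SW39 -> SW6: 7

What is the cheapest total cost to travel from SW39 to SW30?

33

Shortest distances from SW39:
SW39: 0
SW15: 2  (via SW39)
SW6: 7  (via SW39)
SW37: 8  (via SW39)
SW11: 18  (via SW15)
SW14: 25  (via SW37)
SW30: 33  (via SW14)
Shortest route: SW39–SW37–SW14–SW30 = 33.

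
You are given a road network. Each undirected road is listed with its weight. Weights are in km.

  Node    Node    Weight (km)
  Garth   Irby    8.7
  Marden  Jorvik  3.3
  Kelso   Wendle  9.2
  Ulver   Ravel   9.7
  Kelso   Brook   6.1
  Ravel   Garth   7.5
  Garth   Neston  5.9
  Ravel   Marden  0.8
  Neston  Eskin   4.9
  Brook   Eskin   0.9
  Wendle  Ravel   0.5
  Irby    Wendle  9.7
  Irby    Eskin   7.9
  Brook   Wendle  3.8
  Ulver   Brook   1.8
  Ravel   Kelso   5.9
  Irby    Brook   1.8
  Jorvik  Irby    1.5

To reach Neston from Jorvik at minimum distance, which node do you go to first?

Enumerating some paths:
Jorvik - Marden - Ravel - Wendle - Brook - Eskin - Neston: 3.3+0.8+0.5+3.8+0.9+4.9 = 14.2
Jorvik - Irby - Brook - Eskin - Neston: 1.5+1.8+0.9+4.9 = 9.1
Jorvik - Irby - Eskin - Neston: 1.5+7.9+4.9 = 14.3
The minimum is 9.1 km via Jorvik - Irby - Brook - Eskin - Neston.
So from Jorvik the first move is to Irby.

Irby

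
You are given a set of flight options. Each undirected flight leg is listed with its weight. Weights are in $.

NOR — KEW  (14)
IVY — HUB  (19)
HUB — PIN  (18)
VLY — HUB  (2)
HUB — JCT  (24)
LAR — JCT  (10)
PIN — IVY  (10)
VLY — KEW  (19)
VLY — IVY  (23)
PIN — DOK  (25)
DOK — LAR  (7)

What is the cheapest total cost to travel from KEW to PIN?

Running Dijkstra from KEW:
KEW: 0
NOR: 14  (via KEW)
VLY: 19  (via KEW)
HUB: 21  (via VLY)
PIN: 39  (via HUB)
Shortest route: KEW–VLY–HUB–PIN = $39.

$39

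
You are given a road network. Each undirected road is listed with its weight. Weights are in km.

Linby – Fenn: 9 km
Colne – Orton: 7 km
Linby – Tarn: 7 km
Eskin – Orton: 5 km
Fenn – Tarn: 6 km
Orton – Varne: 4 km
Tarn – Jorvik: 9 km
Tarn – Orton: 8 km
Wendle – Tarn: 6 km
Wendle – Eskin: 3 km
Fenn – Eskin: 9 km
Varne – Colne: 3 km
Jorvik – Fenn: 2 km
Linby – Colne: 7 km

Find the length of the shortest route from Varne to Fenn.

18 km

Shortest distances from Varne:
Varne: 0
Colne: 3  (via Varne)
Orton: 4  (via Varne)
Eskin: 9  (via Orton)
Linby: 10  (via Colne)
Wendle: 12  (via Eskin)
Tarn: 12  (via Orton)
Fenn: 18  (via Eskin)
Shortest route: Varne → Orton → Eskin → Fenn = 18 km.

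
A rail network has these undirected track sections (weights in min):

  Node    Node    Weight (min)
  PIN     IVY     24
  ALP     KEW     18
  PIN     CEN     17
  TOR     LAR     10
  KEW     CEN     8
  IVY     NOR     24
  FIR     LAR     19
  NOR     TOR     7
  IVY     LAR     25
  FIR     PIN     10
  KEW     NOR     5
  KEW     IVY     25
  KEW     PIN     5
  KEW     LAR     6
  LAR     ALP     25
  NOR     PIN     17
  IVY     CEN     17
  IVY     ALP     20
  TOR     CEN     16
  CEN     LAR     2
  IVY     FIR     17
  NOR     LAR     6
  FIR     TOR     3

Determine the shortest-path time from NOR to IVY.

Settle nodes by increasing distance from NOR:
NOR: 0
KEW: 5  (via NOR)
LAR: 6  (via NOR)
TOR: 7  (via NOR)
CEN: 8  (via LAR)
FIR: 10  (via TOR)
PIN: 10  (via KEW)
ALP: 23  (via KEW)
IVY: 24  (via NOR)
Shortest route: NOR → IVY = 24 min.

24 min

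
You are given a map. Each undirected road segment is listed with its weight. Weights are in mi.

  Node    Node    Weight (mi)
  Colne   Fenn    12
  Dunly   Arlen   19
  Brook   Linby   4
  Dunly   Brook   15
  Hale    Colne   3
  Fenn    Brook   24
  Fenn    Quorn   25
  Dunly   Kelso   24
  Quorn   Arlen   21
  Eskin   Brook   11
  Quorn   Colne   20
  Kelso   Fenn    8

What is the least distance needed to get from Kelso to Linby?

36 mi

Enumerating some paths:
Kelso - Dunly - Brook - Linby: 24+15+4 = 43
Kelso - Fenn - Brook - Linby: 8+24+4 = 36
Cheapest is Kelso - Fenn - Brook - Linby at 36 mi.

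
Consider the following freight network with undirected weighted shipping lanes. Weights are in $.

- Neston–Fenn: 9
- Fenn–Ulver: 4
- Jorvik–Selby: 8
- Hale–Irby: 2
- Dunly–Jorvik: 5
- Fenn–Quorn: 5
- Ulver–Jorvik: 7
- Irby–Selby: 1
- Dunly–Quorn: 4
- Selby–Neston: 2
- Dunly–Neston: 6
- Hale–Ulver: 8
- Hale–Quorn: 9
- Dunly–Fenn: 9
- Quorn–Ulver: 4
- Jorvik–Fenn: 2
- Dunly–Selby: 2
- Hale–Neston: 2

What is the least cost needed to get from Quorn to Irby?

$7

Running Dijkstra from Quorn:
Quorn: 0
Ulver: 4  (via Quorn)
Dunly: 4  (via Quorn)
Fenn: 5  (via Quorn)
Selby: 6  (via Dunly)
Jorvik: 7  (via Fenn)
Irby: 7  (via Selby)
Shortest route: Quorn–Dunly–Selby–Irby = $7.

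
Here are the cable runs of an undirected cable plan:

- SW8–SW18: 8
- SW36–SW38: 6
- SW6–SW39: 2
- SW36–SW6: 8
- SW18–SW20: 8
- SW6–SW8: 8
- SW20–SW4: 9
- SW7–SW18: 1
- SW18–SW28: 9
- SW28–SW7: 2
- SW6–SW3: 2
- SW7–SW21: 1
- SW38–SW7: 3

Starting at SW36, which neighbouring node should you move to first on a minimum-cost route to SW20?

Compare a few routes:
SW36 - SW38 - SW7 - SW28 - SW18 - SW20: 6+3+2+9+8 = 28
SW36 - SW38 - SW7 - SW18 - SW20: 6+3+1+8 = 18
SW36 - SW6 - SW8 - SW18 - SW20: 8+8+8+8 = 32
The minimum is 18 via SW36 - SW38 - SW7 - SW18 - SW20.
So from SW36 the first move is to SW38.

SW38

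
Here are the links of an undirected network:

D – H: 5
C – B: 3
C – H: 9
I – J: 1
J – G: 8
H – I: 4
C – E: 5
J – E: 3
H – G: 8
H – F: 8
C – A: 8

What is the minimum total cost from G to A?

Shortest distances from G:
G: 0
H: 8  (via G)
J: 8  (via G)
I: 9  (via J)
E: 11  (via J)
D: 13  (via H)
C: 16  (via E)
F: 16  (via H)
B: 19  (via C)
A: 24  (via C)
Shortest route: G–J–E–C–A = 24.

24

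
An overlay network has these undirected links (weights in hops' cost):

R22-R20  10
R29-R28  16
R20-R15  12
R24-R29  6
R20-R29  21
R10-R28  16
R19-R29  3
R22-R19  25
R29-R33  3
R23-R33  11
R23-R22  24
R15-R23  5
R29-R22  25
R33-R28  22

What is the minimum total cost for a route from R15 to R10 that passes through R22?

79 hops' cost

Shortest R15→R22: R15–R20–R22 = 22
Shortest R22→R10: R22–R29–R28–R10 = 57
Total via R22: 22 + 57 = 79 hops' cost.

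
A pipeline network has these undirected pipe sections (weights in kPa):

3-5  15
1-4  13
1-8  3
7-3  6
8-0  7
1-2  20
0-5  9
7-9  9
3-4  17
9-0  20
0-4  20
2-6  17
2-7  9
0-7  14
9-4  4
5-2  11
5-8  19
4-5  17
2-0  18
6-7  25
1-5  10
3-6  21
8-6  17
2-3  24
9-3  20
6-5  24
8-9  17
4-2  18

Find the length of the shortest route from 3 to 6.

21 kPa

Running Dijkstra from 3:
3: 0
7: 6  (via 3)
2: 15  (via 7)
5: 15  (via 3)
9: 15  (via 7)
4: 17  (via 3)
0: 20  (via 7)
6: 21  (via 3)
Shortest route: 3–6 = 21 kPa.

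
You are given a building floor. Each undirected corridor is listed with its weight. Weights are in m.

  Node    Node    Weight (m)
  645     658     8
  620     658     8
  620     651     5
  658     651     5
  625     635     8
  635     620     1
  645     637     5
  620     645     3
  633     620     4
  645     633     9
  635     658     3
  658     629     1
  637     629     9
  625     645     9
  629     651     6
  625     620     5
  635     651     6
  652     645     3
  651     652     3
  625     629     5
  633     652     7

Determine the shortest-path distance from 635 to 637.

Compare a few routes:
635–658–645–637: 3+8+5 = 16
635–620–645–637: 1+3+5 = 9
635–658–629–637: 3+1+9 = 13
The minimum is 9 m via 635–620–645–637.

9 m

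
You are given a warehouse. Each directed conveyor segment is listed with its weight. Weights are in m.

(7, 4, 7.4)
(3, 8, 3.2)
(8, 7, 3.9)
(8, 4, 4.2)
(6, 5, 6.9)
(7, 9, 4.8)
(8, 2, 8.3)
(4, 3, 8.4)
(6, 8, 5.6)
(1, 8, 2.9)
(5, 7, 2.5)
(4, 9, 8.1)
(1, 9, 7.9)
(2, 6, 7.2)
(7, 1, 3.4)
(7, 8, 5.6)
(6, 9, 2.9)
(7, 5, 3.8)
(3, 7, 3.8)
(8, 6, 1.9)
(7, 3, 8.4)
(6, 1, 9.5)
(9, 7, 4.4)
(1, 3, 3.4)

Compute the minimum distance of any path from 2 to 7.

14.5 m

Shortest distances from 2:
2: 0
6: 7.2  (via 2)
9: 10.1  (via 6)
8: 12.8  (via 6)
5: 14.1  (via 6)
7: 14.5  (via 9)
Shortest route: 2 → 6 → 9 → 7 = 14.5 m.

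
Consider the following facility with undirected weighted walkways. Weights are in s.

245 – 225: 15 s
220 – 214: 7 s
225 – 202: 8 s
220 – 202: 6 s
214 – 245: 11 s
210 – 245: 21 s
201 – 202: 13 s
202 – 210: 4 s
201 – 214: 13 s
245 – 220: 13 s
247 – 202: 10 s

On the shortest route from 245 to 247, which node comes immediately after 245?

220

Enumerating some paths:
245 - 210 - 202 - 247: 21+4+10 = 35
245 - 214 - 220 - 202 - 247: 11+7+6+10 = 34
245 - 220 - 202 - 247: 13+6+10 = 29
245 - 225 - 202 - 247: 15+8+10 = 33
The minimum is 29 s via 245 - 220 - 202 - 247.
So from 245 the first move is to 220.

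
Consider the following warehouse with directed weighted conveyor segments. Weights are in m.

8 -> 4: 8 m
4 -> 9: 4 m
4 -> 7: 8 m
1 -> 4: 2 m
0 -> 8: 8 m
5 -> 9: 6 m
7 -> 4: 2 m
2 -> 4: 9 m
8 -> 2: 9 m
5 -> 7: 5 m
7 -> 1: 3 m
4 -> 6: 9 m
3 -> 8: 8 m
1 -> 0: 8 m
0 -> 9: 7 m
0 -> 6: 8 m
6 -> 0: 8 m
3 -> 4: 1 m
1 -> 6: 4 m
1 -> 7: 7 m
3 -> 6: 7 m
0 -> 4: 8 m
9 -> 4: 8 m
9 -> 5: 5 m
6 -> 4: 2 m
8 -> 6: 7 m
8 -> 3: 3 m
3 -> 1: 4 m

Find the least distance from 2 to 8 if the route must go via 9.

Shortest 2→9: 2 → 4 → 9 = 13
Best 9 to 8: 9 → 5 → 7 → 1 → 0 → 8 costing 29
Total via 9: 13 + 29 = 42 m.

42 m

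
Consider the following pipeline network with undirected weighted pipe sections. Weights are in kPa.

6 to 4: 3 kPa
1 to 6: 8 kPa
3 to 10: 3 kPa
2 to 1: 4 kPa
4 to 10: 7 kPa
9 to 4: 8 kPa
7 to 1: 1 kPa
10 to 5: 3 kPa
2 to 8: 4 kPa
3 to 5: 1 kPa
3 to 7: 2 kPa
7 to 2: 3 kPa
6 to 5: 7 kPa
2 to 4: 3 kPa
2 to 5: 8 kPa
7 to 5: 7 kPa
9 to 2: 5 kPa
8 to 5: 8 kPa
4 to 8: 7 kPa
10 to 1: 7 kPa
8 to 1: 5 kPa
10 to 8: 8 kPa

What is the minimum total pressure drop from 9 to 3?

10 kPa

Compare a few routes:
9 - 4 - 2 - 7 - 3: 8+3+3+2 = 16
9 - 2 - 7 - 3: 5+3+2 = 10
9 - 2 - 5 - 3: 5+8+1 = 14
9 - 2 - 1 - 7 - 3: 5+4+1+2 = 12
The minimum is 10 kPa via 9 - 2 - 7 - 3.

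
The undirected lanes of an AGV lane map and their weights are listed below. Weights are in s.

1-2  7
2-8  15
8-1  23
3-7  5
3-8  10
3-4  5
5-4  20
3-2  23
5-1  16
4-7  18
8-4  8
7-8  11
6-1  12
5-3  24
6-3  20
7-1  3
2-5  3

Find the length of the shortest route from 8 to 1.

Enumerating some paths:
8 - 3 - 7 - 1: 10+5+3 = 18
8 - 7 - 1: 11+3 = 14
8 - 2 - 1: 15+7 = 22
8 - 4 - 3 - 7 - 1: 8+5+5+3 = 21
Cheapest is 8 - 7 - 1 at 14 s.

14 s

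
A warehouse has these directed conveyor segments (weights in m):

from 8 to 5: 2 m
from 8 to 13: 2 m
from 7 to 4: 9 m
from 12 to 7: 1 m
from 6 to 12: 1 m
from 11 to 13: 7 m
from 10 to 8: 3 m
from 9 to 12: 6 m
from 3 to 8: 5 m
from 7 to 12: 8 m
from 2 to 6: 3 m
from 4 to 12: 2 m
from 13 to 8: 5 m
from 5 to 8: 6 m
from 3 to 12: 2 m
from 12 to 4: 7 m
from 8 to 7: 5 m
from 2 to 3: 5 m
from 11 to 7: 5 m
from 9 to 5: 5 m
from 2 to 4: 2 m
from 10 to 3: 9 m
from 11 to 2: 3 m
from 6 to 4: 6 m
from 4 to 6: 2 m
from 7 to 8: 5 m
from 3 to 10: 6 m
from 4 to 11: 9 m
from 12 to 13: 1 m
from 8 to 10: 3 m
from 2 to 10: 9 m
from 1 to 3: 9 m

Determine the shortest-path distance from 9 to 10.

Candidate routes:
9–12–13–8–10: 6+1+5+3 = 15
9–12–7–8–10: 6+1+5+3 = 15
9–5–8–10: 5+6+3 = 14
Cheapest is 9–5–8–10 at 14 m.

14 m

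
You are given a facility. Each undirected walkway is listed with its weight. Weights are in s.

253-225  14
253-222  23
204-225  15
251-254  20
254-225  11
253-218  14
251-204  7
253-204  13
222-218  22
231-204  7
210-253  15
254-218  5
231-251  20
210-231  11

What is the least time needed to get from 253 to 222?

23 s

Enumerating some paths:
253 → 218 → 222: 14+22 = 36
253 → 222: 23 = 23
The minimum is 23 s via 253 → 222.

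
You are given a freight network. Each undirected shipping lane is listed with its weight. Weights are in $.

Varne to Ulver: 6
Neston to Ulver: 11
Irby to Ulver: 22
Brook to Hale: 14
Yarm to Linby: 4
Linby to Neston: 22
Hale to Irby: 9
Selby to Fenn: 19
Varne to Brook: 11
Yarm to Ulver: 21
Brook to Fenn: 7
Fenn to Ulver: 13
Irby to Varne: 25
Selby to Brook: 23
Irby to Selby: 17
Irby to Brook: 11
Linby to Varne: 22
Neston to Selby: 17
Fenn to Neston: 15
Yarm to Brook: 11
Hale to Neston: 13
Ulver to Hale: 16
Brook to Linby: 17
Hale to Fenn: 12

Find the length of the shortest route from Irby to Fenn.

Compare a few routes:
Irby - Brook - Fenn: 11+7 = 18
Irby - Hale - Brook - Fenn: 9+14+7 = 30
Irby - Ulver - Fenn: 22+13 = 35
Irby - Hale - Fenn: 9+12 = 21
Cheapest is Irby - Brook - Fenn at $18.

$18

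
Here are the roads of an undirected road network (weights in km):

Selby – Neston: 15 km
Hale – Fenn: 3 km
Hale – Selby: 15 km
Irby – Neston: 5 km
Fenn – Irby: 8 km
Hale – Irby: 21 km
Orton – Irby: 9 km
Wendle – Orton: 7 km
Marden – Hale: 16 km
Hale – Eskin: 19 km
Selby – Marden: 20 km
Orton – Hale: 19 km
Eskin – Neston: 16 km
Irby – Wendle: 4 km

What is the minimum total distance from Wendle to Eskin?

Running Dijkstra from Wendle:
Wendle: 0
Irby: 4  (via Wendle)
Orton: 7  (via Wendle)
Neston: 9  (via Irby)
Fenn: 12  (via Irby)
Hale: 15  (via Fenn)
Selby: 24  (via Neston)
Eskin: 25  (via Neston)
Shortest route: Wendle–Irby–Neston–Eskin = 25 km.

25 km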